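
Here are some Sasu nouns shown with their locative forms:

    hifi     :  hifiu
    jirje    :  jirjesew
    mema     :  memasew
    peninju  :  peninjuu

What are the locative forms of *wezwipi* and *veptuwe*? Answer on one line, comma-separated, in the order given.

Looking at the last vowel of each stem: -u when the last vowel of the stem is a high vowel (*hifi*, *peninju*); -sew when the last vowel of the stem is a non-high vowel (*jirje*, *mema*).
The last vowel of *wezwipi* is /i/, which is a high vowel, so the suffix is -u, giving *wezwipiu*.
The last vowel of *veptuwe* is /e/, which is a non-high vowel, so the suffix is -sew, giving *veptuwesew*.

wezwipiu, veptuwesew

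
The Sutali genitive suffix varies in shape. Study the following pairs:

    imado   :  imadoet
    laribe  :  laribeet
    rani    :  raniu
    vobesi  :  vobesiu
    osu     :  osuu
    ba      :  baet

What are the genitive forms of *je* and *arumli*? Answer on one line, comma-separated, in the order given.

jeet, arumliu

The pattern is height harmony: -u when the last vowel of the stem is a high vowel (*rani*, *vobesi*, *osu*); -et when the last vowel of the stem is a non-high vowel (*imado*, *laribe*, *ba*).
The last vowel of *je* is /e/, which is a non-high vowel, so the suffix is -et, giving *jeet*.
The last vowel of *arumli* is /i/, which is a high vowel, so the suffix is -u, giving *arumliu*.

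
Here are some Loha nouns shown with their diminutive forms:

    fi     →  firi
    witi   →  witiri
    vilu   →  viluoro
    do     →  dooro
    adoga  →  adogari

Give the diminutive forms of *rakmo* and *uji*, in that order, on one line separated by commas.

rakmooro, ujiri

Looking at the last vowel of each stem: -oro when the last vowel of the stem is a rounded vowel (*vilu*, *do*); -ri when the last vowel of the stem is an unrounded vowel (*fi*, *witi*, *adoga*).
Since the last vowel of *rakmo* is /o/ (a rounded vowel), it takes -oro, giving *rakmooro*.
*uji*: last vowel = /i/, an unrounded vowel → -ri → *ujiri*.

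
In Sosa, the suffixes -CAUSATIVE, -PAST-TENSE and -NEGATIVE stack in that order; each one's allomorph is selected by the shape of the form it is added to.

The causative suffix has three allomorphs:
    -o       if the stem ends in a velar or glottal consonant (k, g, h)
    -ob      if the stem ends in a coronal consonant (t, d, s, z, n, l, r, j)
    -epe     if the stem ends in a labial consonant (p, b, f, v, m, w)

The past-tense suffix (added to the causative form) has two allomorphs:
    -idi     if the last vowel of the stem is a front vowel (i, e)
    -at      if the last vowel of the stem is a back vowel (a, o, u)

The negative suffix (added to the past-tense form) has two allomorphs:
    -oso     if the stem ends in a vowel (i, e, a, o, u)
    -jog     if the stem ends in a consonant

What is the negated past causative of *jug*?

The final consonant of *jug* is /g/, which is velar/glottal, so the causative suffix is -o, giving *jugo*.
The causative form *jugo* — last vowel /o/ (a back vowel) → -at → *jugoat*.
The past-tense form *jugoat*: final sound = /t/, a consonant → -jog → *jugoatjog*.

jugoatjog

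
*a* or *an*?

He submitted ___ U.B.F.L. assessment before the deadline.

a

The indefinite article is chosen by the initial *sound* of the following word, not its spelling.
The initialism *U.B.F.L.* is read letter by letter; the first letter, U, is pronounced /juː/, which begins with a consonant sound.
So the article is *a*: He submitted a U.B.F.L. assessment before the deadline.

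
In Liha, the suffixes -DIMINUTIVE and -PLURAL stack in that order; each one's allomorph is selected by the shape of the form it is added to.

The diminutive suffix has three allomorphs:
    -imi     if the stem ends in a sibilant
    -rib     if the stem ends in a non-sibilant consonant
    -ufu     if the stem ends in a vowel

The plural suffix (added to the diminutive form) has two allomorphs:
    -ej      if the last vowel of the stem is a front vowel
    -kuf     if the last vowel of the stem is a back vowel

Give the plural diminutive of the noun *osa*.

osaufukuf

*osa* — final sound /a/ (a vowel) → -ufu → *osaufu*.
The diminutive form *osaufu* — last vowel /u/ (a back vowel) → -kuf → *osaufukuf*.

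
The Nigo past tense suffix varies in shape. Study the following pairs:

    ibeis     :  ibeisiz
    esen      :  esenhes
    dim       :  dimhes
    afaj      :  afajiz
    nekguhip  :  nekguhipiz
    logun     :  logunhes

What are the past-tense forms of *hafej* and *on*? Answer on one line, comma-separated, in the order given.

The pattern is nasality of the final consonant: -hes when the stem ends in a nasal (*esen*, *dim*, *logun*); -iz when the stem ends in a non-nasal consonant (*ibeis*, *afaj*, *nekguhip*).
*hafej*: final consonant = /j/, non-nasal → -iz → *hafejiz*.
Since the final consonant of *on* is /n/ (a nasal), it takes -hes, giving *onhes*.

hafejiz, onhes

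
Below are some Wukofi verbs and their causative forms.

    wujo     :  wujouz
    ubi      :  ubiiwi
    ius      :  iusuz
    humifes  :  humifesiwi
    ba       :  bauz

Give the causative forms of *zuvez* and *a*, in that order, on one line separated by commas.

The suffix is conditioned by the last vowel: -iwi when the last vowel of the stem is a front vowel (*ubi*, *humifes*); -uz when the last vowel of the stem is a back vowel (*wujo*, *ius*, *ba*).
Since the last vowel of *zuvez* is /e/ (a front vowel), it takes -iwi, giving *zuveziwi*.
The last vowel of *a* is /a/, which is a back vowel, so the suffix is -uz, giving *auz*.

zuveziwi, auz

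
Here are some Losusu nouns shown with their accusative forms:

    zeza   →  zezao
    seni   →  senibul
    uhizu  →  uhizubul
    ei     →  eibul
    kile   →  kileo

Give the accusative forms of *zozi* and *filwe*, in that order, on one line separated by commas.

zozibul, filweo

The pattern is height harmony: -bul when the last vowel of the stem is a high vowel (*seni*, *uhizu*, *ei*); -o when the last vowel of the stem is a non-high vowel (*zeza*, *kile*).
*zozi* — last vowel /i/ (a high vowel) → -bul → *zozibul*.
*filwe*: last vowel = /e/, a non-high vowel → -o → *filweo*.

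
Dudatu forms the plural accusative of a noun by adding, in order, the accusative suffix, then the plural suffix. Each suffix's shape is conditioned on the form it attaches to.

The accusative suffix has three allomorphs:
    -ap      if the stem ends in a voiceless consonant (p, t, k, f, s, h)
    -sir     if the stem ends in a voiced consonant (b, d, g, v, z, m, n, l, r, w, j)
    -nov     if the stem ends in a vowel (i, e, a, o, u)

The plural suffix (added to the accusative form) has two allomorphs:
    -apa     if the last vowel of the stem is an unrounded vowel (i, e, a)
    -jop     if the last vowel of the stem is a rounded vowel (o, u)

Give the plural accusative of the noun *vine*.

*vine*: final sound = /e/, a vowel → -nov → *vinenov*.
The last vowel of the accusative form *vinenov* is /o/, which is a rounded vowel, so the plural suffix is -jop, giving *vinenovjop*.

vinenovjop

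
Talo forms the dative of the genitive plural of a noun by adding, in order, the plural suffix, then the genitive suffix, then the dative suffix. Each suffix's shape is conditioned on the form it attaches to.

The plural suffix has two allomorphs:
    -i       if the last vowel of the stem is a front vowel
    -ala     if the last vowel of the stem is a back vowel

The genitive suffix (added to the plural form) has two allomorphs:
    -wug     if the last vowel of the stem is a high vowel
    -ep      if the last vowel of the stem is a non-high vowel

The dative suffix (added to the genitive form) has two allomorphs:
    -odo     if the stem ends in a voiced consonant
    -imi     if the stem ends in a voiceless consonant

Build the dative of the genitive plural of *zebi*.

zebiiwugodo

Since the last vowel of *zebi* is /i/ (a front vowel), it takes -i, giving *zebii*.
The plural form *zebii*: last vowel = /i/, a high vowel → -wug → *zebiiwug*.
The final consonant of the genitive form *zebiiwug* is /g/, which is voiced, so the dative suffix is -odo, giving *zebiiwugodo*.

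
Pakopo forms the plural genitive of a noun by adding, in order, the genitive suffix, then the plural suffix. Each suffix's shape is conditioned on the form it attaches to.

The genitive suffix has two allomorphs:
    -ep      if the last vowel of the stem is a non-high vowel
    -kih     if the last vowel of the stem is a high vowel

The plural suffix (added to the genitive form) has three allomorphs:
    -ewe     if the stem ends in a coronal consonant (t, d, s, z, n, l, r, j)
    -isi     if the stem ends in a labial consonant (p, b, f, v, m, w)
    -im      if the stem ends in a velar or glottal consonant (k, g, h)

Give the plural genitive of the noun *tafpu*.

*tafpu*: last vowel = /u/, a high vowel → -kih → *tafpukih*.
The genitive form *tafpukih*: final consonant = /h/, velar/glottal → -im → *tafpukihim*.

tafpukihim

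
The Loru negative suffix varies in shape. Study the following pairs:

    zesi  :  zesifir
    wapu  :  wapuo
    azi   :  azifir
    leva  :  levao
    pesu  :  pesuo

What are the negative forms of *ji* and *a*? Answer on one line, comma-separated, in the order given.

The pattern is front/back vowel harmony: -fir when the last vowel of the stem is a front vowel (*zesi*, *azi*); -o when the last vowel of the stem is a back vowel (*wapu*, *leva*, *pesu*).
*ji* — last vowel /i/ (a front vowel) → -fir → *jifir*.
The last vowel of *a* is /a/, which is a back vowel, so the suffix is -o, giving *ao*.

jifir, ao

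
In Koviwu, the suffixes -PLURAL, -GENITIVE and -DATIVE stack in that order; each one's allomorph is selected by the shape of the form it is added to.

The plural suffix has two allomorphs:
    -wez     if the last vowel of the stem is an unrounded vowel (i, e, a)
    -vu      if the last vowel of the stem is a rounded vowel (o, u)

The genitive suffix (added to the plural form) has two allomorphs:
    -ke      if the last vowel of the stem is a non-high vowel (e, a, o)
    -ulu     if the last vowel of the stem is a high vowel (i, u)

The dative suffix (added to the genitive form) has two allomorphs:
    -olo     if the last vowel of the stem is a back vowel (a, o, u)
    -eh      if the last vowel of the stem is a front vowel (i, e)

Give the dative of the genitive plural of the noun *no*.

Since the last vowel of *no* is /o/ (a rounded vowel), it takes -vu, giving *novu*.
The plural form *novu*: last vowel = /u/, a high vowel → -ulu → *novuulu*.
Since the last vowel of the genitive form *novuulu* is /u/ (a back vowel), it takes -olo, giving *novuuluolo*.

novuuluolo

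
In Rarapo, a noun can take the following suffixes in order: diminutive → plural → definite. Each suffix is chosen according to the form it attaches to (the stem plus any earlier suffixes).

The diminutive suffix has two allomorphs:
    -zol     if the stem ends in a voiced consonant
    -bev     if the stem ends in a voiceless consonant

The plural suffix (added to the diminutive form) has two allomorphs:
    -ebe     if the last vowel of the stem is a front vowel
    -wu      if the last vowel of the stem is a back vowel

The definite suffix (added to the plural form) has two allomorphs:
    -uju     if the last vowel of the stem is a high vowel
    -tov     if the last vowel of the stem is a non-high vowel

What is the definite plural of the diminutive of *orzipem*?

Since the final consonant of *orzipem* is /m/ (voiced), it takes -zol, giving *orzipemzol*.
The diminutive form *orzipemzol*: last vowel = /o/, a back vowel → -wu → *orzipemzolwu*.
The last vowel of the plural form *orzipemzolwu* is /u/, which is a high vowel, so the definite suffix is -uju, giving *orzipemzolwuuju*.

orzipemzolwuuju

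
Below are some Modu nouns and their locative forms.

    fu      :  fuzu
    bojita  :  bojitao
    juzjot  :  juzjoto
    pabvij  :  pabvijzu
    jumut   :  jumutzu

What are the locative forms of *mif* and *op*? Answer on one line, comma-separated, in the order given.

The suffix is conditioned by the last vowel: -zu when the last vowel of the stem is a high vowel (*fu*, *pabvij*, *jumut*); -o when the last vowel of the stem is a non-high vowel (*bojita*, *juzjot*).
*mif*: last vowel = /i/, a high vowel → -zu → *mifzu*.
*op* — last vowel /o/ (a non-high vowel) → -o → *opo*.

mifzu, opo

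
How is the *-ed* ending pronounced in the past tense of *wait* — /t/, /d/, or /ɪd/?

The stem *wait* ends in /t/ or /d/.
The -ed suffix is realized as /ɪd/ after /t, d/; as /t/ after other voiceless consonants; and as /d/ after other voiced sounds.
So -ed on *wait* is pronounced /ɪd/.

/ɪd/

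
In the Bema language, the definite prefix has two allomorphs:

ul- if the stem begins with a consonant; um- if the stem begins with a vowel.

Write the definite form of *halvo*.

The first sound of *halvo* is /h/, which is a consonant, so the prefix is ul-, giving *ulhalvo*.

ulhalvo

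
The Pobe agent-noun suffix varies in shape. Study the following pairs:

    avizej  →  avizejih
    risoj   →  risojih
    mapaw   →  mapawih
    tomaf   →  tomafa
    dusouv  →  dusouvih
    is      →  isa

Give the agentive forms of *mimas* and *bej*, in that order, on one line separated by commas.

The suffix is conditioned by the final consonant: -a when the stem ends in a voiceless consonant (*tomaf*, *is*); -ih when the stem ends in a voiced consonant (*avizej*, *risoj*, *mapaw*, *dusouv*).
*mimas*: final consonant = /s/, voiceless → -a → *mimasa*.
*bej*: final consonant = /j/, voiced → -ih → *bejih*.

mimasa, bejih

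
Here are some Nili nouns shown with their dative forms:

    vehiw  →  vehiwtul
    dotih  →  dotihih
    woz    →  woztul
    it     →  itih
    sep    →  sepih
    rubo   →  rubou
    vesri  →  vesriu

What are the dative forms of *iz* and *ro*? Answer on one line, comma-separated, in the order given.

iztul, rou

The suffix is conditioned by the final sound: -ih when the stem ends in a voiceless consonant (*dotih*, *it*, *sep*); -tul when the stem ends in a voiced consonant (*vehiw*, *woz*); -u when the stem ends in a vowel (*rubo*, *vesri*).
*iz*: final sound = /z/, a voiced consonant → -tul → *iztul*.
Since the final sound of *ro* is /o/ (a vowel), it takes -u, giving *rou*.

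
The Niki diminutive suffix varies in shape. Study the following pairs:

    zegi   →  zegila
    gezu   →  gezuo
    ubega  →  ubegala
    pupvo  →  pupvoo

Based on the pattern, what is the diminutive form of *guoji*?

The alternation tracks the last vowel of the stem — -o when the last vowel of the stem is a rounded vowel (*gezu*, *pupvo*); -la when the last vowel of the stem is an unrounded vowel (*zegi*, *ubega*).
Since the last vowel of *guoji* is /i/ (an unrounded vowel), it takes -la, giving *guojila*.

guojila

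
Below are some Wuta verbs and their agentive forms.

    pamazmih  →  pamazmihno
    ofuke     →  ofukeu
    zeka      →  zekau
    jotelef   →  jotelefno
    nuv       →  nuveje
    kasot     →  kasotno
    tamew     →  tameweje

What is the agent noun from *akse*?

The suffix is conditioned by the final sound: -no when the stem ends in a voiceless consonant (*pamazmih*, *jotelef*, *kasot*); -eje when the stem ends in a voiced consonant (*nuv*, *tamew*); -u when the stem ends in a vowel (*ofuke*, *zeka*).
*akse* — final sound /e/ (a vowel) → -u → *akseu*.

akseu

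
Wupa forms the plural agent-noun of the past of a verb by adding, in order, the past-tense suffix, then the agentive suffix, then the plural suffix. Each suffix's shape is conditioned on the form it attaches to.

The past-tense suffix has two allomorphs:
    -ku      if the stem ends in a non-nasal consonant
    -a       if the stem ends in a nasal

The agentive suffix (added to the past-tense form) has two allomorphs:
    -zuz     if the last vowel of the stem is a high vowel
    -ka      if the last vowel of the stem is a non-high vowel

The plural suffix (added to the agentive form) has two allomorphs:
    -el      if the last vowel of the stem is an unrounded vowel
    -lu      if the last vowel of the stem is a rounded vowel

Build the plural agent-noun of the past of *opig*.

opigkuzuzlu

*opig* — final consonant /g/ (non-nasal) → -ku → *opigku*.
The past-tense form *opigku*: last vowel = /u/, a high vowel → -zuz → *opigkuzuz*.
The last vowel of the agentive form *opigkuzuz* is /u/, which is a rounded vowel, so the plural suffix is -lu, giving *opigkuzuzlu*.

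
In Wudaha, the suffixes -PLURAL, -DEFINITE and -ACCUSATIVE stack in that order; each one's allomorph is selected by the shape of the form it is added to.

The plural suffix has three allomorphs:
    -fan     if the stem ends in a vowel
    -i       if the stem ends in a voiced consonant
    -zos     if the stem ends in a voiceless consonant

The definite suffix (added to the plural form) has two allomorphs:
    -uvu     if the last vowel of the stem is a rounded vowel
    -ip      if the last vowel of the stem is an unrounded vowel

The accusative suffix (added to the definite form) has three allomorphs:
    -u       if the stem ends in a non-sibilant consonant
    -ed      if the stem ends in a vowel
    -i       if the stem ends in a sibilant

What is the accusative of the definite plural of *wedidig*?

wedidigiipu

The final sound of *wedidig* is /g/, which is a voiced consonant, so the plural suffix is -i, giving *wedidigi*.
Since the last vowel of the plural form *wedidigi* is /i/ (an unrounded vowel), it takes -ip, giving *wedidigiip*.
The definite form *wedidigiip* — final sound /p/ (a non-sibilant consonant) → -u → *wedidigiipu*.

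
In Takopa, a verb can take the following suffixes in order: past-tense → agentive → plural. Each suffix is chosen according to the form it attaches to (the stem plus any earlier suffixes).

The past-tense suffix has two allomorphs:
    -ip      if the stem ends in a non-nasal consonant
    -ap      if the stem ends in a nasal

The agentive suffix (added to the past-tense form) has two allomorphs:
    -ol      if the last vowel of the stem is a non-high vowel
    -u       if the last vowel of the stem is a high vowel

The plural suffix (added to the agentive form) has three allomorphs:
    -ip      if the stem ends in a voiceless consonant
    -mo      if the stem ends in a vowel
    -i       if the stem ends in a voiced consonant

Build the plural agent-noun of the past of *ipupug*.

The final consonant of *ipupug* is /g/, which is non-nasal, so the past-tense suffix is -ip, giving *ipupugip*.
The last vowel of the past-tense form *ipupugip* is /i/, which is a high vowel, so the agentive suffix is -u, giving *ipupugipu*.
The agentive form *ipupugipu* — final sound /u/ (a vowel) → -mo → *ipupugipumo*.

ipupugipumo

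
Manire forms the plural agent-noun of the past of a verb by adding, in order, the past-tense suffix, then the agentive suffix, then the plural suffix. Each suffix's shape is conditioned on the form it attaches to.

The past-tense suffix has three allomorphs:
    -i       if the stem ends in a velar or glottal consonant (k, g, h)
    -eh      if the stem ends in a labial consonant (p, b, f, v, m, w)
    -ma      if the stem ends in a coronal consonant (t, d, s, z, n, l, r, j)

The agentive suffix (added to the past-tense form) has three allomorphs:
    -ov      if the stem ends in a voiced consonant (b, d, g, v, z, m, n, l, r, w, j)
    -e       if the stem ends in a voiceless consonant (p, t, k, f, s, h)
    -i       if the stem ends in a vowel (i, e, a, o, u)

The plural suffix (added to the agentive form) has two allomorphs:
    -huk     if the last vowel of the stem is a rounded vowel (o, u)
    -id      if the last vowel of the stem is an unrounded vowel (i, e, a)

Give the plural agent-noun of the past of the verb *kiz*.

*kiz*: final consonant = /z/, coronal → -ma → *kizma*.
Since the final sound of the past-tense form *kizma* is /a/ (a vowel), it takes -i, giving *kizmai*.
Since the last vowel of the agentive form *kizmai* is /i/ (an unrounded vowel), it takes -id, giving *kizmaiid*.

kizmaiid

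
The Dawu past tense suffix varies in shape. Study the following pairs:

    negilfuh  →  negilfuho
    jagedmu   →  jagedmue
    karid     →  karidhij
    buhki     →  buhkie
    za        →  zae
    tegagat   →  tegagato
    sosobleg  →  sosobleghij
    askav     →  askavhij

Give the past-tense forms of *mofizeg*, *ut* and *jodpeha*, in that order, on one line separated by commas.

The suffix is conditioned by the final sound: -o when the stem ends in a voiceless consonant (*negilfuh*, *tegagat*); -hij when the stem ends in a voiced consonant (*karid*, *sosobleg*, *askav*); -e when the stem ends in a vowel (*jagedmu*, *buhki*, *za*).
*mofizeg* — final sound /g/ (a voiced consonant) → -hij → *mofizeghij*.
*ut* — final sound /t/ (a voiceless consonant) → -o → *uto*.
The final sound of *jodpeha* is /a/, which is a vowel, so the suffix is -e, giving *jodpehae*.

mofizeghij, uto, jodpehae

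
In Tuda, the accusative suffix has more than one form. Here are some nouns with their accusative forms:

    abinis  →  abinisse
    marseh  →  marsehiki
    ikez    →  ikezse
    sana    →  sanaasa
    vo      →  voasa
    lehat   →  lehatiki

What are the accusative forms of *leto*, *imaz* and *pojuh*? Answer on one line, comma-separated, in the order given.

Looking at the final sound of each stem: -se when the stem ends in a sibilant (*abinis*, *ikez*); -iki when the stem ends in a non-sibilant consonant (*marseh*, *lehat*); -asa when the stem ends in a vowel (*sana*, *vo*).
*leto*: final sound = /o/, a vowel → -asa → *letoasa*.
The final sound of *imaz* is /z/, which is a sibilant, so the suffix is -se, giving *imazse*.
The final sound of *pojuh* is /h/, which is a non-sibilant consonant, so the suffix is -iki, giving *pojuhiki*.

letoasa, imazse, pojuhiki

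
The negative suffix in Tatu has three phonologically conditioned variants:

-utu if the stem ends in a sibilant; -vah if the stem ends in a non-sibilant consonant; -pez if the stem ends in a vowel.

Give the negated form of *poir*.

poirvah

The final sound of *poir* is /r/, which is a non-sibilant consonant, so the suffix is -vah, giving *poirvah*.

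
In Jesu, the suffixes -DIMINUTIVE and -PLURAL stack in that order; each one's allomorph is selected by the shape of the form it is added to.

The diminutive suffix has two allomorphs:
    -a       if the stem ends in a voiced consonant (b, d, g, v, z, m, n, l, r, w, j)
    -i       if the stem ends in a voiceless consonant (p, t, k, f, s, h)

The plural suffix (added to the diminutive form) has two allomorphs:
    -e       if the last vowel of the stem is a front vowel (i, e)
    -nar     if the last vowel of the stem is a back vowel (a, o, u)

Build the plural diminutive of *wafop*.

Since the final consonant of *wafop* is /p/ (voiceless), it takes -i, giving *wafopi*.
The diminutive form *wafopi*: last vowel = /i/, a front vowel → -e → *wafopie*.

wafopie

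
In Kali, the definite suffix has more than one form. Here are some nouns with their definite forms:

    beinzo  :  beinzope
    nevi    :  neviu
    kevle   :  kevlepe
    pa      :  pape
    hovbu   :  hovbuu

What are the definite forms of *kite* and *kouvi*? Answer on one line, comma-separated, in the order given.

kitepe, kouviu

Looking at the last vowel of each stem: -u when the last vowel of the stem is a high vowel (*nevi*, *hovbu*); -pe when the last vowel of the stem is a non-high vowel (*beinzo*, *kevle*, *pa*).
Since the last vowel of *kite* is /e/ (a non-high vowel), it takes -pe, giving *kitepe*.
The last vowel of *kouvi* is /i/, which is a high vowel, so the suffix is -u, giving *kouviu*.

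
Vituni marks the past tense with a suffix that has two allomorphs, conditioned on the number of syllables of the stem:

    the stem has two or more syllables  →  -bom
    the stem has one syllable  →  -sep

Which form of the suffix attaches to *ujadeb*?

-bom

*ujadeb* (3 syllables) → -bom.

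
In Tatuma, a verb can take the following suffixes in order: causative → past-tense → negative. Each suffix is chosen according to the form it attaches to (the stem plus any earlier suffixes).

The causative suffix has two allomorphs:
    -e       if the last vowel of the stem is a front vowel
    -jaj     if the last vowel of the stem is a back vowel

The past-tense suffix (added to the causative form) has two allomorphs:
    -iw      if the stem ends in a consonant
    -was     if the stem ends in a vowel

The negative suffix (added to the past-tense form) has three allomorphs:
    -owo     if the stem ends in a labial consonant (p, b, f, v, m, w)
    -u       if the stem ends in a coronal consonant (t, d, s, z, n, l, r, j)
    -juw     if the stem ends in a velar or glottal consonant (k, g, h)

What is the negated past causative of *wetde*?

*wetde*: last vowel = /e/, a front vowel → -e → *wetdee*.
The causative form *wetdee* — final sound /e/ (a vowel) → -was → *wetdeewas*.
The past-tense form *wetdeewas* — final consonant /s/ (coronal) → -u → *wetdeewasu*.

wetdeewasu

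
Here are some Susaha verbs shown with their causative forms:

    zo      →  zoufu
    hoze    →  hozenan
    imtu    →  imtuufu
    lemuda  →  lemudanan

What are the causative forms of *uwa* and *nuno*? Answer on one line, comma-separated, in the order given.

The suffix is conditioned by the last vowel: -ufu when the last vowel of the stem is a rounded vowel (*zo*, *imtu*); -nan when the last vowel of the stem is an unrounded vowel (*hoze*, *lemuda*).
Since the last vowel of *uwa* is /a/ (an unrounded vowel), it takes -nan, giving *uwanan*.
Since the last vowel of *nuno* is /o/ (a rounded vowel), it takes -ufu, giving *nunoufu*.

uwanan, nunoufu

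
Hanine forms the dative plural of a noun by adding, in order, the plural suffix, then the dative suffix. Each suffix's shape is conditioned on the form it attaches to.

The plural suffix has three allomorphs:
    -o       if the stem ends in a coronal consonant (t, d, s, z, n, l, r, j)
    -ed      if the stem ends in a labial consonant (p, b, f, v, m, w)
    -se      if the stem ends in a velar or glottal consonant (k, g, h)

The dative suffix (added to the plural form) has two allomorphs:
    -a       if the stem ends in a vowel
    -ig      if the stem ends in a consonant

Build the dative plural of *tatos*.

*tatos*: final consonant = /s/, coronal → -o → *tatoso*.
Since the final sound of the plural form *tatoso* is /o/ (a vowel), it takes -a, giving *tatosoa*.

tatosoa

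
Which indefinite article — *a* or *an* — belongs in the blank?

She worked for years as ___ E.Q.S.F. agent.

an

The indefinite article is chosen by the initial *sound* of the following word, not its spelling.
The initialism *E.Q.S.F.* is read letter by letter; the first letter, E, is pronounced /iː/, which begins with a vowel sound.
So the article is *an*: She worked for years as an E.Q.S.F. agent.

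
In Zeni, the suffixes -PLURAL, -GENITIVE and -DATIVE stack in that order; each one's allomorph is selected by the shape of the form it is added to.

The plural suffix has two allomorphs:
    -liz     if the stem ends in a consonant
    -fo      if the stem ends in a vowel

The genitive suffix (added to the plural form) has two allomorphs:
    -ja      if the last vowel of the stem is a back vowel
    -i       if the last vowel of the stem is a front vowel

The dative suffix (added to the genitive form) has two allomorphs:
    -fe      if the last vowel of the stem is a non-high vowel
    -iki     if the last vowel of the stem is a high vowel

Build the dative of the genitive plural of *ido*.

idofojafe

*ido*: final sound = /o/, a vowel → -fo → *idofo*.
The last vowel of the plural form *idofo* is /o/, which is a back vowel, so the genitive suffix is -ja, giving *idofoja*.
The last vowel of the genitive form *idofoja* is /a/, which is a non-high vowel, so the dative suffix is -fe, giving *idofojafe*.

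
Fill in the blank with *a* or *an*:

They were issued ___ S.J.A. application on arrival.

an

The indefinite article is chosen by the initial *sound* of the following word, not its spelling.
The initialism *S.J.A.* is read letter by letter; the first letter, S, is pronounced /ɛs/, which begins with a vowel sound.
So the article is *an*: They were issued an S.J.A. application on arrival.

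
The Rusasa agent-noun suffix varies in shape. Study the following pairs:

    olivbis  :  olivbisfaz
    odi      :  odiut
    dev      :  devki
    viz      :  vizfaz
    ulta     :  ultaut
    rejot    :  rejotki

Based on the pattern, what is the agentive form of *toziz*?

The pattern is sibilance of the final sound: -faz when the stem ends in a sibilant (*olivbis*, *viz*); -ki when the stem ends in a non-sibilant consonant (*dev*, *rejot*); -ut when the stem ends in a vowel (*odi*, *ulta*).
*toziz* — final sound /z/ (a sibilant) → -faz → *tozizfaz*.

tozizfaz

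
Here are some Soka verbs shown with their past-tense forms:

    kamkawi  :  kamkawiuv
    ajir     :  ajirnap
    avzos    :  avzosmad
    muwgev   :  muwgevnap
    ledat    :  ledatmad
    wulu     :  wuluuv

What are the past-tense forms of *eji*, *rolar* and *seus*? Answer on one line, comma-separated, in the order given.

The suffix is conditioned by the final sound: -mad when the stem ends in a voiceless consonant (*avzos*, *ledat*); -nap when the stem ends in a voiced consonant (*ajir*, *muwgev*); -uv when the stem ends in a vowel (*kamkawi*, *wulu*).
Since the final sound of *eji* is /i/ (a vowel), it takes -uv, giving *ejiuv*.
Since the final sound of *rolar* is /r/ (a voiced consonant), it takes -nap, giving *rolarnap*.
Since the final sound of *seus* is /s/ (a voiceless consonant), it takes -mad, giving *seusmad*.

ejiuv, rolarnap, seusmad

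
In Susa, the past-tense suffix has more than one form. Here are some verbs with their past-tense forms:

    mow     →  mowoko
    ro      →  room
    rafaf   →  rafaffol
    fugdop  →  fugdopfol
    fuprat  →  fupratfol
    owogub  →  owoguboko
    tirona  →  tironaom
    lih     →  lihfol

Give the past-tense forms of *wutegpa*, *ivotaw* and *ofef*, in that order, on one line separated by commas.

wutegpaom, ivotawoko, ofeffol

The suffix is conditioned by the final sound: -fol when the stem ends in a voiceless consonant (*rafaf*, *fugdop*, *fuprat*, *lih*); -oko when the stem ends in a voiced consonant (*mow*, *owogub*); -om when the stem ends in a vowel (*ro*, *tirona*).
*wutegpa* — final sound /a/ (a vowel) → -om → *wutegpaom*.
The final sound of *ivotaw* is /w/, which is a voiced consonant, so the suffix is -oko, giving *ivotawoko*.
Since the final sound of *ofef* is /f/ (a voiceless consonant), it takes -fol, giving *ofeffol*.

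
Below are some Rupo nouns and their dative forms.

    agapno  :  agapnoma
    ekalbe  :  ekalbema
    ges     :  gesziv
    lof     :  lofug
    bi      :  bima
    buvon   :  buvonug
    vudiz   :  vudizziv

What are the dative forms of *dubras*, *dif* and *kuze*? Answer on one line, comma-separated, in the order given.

dubrasziv, difug, kuzema

The alternation tracks the final sound of the stem — -ziv when the stem ends in a sibilant (*ges*, *vudiz*); -ug when the stem ends in a non-sibilant consonant (*lof*, *buvon*); -ma when the stem ends in a vowel (*agapno*, *ekalbe*, *bi*).
*dubras* — final sound /s/ (a sibilant) → -ziv → *dubrasziv*.
The final sound of *dif* is /f/, which is a non-sibilant consonant, so the suffix is -ug, giving *difug*.
*kuze* — final sound /e/ (a vowel) → -ma → *kuzema*.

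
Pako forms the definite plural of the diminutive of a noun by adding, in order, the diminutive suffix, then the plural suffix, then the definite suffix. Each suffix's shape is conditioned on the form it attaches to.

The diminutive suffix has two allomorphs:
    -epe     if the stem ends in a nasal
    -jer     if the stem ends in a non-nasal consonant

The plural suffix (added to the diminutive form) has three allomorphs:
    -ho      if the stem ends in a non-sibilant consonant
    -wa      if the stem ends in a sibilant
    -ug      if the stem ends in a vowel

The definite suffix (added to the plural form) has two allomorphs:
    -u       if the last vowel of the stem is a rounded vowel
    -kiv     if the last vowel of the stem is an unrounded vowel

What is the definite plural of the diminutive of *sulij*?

*sulij*: final consonant = /j/, non-nasal → -jer → *sulijjer*.
Since the final sound of the diminutive form *sulijjer* is /r/ (a non-sibilant consonant), it takes -ho, giving *sulijjerho*.
The plural form *sulijjerho* — last vowel /o/ (a rounded vowel) → -u → *sulijjerhou*.

sulijjerhou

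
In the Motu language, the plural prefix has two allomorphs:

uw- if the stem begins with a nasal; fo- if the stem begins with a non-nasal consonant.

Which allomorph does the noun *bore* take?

fo-

Since the first consonant of *bore* is /b/ (non-nasal), it takes fo-.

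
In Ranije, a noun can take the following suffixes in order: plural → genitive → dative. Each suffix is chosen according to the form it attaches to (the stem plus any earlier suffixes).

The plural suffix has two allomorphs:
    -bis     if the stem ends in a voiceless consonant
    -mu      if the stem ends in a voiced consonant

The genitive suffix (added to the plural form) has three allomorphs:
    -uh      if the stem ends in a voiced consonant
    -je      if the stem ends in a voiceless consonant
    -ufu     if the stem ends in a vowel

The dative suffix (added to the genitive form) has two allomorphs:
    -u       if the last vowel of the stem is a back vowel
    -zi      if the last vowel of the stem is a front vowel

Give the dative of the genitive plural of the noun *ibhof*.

*ibhof* — final consonant /f/ (voiceless) → -bis → *ibhofbis*.
The plural form *ibhofbis* — final sound /s/ (a voiceless consonant) → -je → *ibhofbisje*.
The last vowel of the genitive form *ibhofbisje* is /e/, which is a front vowel, so the dative suffix is -zi, giving *ibhofbisjezi*.

ibhofbisjezi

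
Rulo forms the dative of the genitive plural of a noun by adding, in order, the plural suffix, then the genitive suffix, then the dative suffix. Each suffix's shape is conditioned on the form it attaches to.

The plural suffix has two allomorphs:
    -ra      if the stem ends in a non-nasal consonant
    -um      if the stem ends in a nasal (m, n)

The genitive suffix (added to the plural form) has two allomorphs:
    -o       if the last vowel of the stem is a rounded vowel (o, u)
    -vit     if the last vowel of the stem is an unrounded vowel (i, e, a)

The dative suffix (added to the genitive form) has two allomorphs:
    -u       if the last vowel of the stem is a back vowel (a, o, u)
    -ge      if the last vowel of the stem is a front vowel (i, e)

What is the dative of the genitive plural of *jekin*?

*jekin* — final consonant /n/ (a nasal) → -um → *jekinum*.
The plural form *jekinum*: last vowel = /u/, a rounded vowel → -o → *jekinumo*.
The genitive form *jekinumo*: last vowel = /o/, a back vowel → -u → *jekinumou*.

jekinumou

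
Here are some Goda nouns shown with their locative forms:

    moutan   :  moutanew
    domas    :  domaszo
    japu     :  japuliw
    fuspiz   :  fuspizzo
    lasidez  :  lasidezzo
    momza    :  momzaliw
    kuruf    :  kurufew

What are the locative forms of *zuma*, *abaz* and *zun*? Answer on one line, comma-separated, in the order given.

Looking at the final sound of each stem: -zo when the stem ends in a sibilant (*domas*, *fuspiz*, *lasidez*); -ew when the stem ends in a non-sibilant consonant (*moutan*, *kuruf*); -liw when the stem ends in a vowel (*japu*, *momza*).
*zuma* — final sound /a/ (a vowel) → -liw → *zumaliw*.
Since the final sound of *abaz* is /z/ (a sibilant), it takes -zo, giving *abazzo*.
*zun*: final sound = /n/, a non-sibilant consonant → -ew → *zunew*.

zumaliw, abazzo, zunew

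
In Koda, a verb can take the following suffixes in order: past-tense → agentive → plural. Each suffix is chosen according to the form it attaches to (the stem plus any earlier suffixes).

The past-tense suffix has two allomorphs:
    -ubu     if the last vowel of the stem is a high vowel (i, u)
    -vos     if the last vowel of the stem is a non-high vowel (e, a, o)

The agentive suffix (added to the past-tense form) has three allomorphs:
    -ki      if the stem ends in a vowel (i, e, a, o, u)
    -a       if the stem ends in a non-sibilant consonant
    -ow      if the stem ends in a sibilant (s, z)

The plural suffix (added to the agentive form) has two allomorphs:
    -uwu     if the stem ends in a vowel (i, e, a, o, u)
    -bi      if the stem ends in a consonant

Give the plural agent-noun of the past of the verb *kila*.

kilavosowbi

Since the last vowel of *kila* is /a/ (a non-high vowel), it takes -vos, giving *kilavos*.
The past-tense form *kilavos* — final sound /s/ (a sibilant) → -ow → *kilavosow*.
The final sound of the agentive form *kilavosow* is /w/, which is a consonant, so the plural suffix is -bi, giving *kilavosowbi*.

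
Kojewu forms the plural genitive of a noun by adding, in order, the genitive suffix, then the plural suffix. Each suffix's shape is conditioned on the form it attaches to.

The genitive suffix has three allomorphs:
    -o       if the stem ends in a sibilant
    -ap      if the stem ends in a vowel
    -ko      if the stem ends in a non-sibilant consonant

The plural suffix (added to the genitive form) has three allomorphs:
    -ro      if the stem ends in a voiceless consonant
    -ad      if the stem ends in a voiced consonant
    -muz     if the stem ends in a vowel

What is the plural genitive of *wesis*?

*wesis* — final sound /s/ (a sibilant) → -o → *wesiso*.
The final sound of the genitive form *wesiso* is /o/, which is a vowel, so the plural suffix is -muz, giving *wesisomuz*.

wesisomuz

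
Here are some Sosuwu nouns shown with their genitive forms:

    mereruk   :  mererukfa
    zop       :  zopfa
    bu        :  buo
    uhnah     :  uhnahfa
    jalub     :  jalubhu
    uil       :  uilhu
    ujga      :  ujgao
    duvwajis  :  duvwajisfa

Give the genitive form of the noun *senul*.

senulhu

The suffix is conditioned by the final sound: -fa when the stem ends in a voiceless consonant (*mereruk*, *zop*, *uhnah*, *duvwajis*); -hu when the stem ends in a voiced consonant (*jalub*, *uil*); -o when the stem ends in a vowel (*bu*, *ujga*).
*senul* — final sound /l/ (a voiced consonant) → -hu → *senulhu*.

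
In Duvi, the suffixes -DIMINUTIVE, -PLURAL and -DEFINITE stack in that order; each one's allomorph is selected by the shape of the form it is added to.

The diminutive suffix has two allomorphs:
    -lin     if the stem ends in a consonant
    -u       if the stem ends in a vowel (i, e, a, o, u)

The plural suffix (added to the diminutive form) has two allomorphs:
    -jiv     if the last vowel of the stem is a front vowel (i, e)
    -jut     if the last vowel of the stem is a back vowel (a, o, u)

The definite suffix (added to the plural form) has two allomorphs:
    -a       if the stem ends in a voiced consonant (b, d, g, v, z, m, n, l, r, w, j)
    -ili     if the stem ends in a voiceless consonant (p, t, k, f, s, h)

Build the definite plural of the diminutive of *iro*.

iroujutili

Since the final sound of *iro* is /o/ (a vowel), it takes -u, giving *irou*.
Since the last vowel of the diminutive form *irou* is /u/ (a back vowel), it takes -jut, giving *iroujut*.
The plural form *iroujut*: final consonant = /t/, voiceless → -ili → *iroujutili*.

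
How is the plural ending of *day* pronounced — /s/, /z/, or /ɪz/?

The stem *day* ends in a voiced non-sibilant sound.
The plural suffix surfaces as /ɪz/ after sibilants, /s/ after other voiceless consonants, and /z/ after other voiced sounds.
So the plural -s on *day* is pronounced /z/.

/z/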